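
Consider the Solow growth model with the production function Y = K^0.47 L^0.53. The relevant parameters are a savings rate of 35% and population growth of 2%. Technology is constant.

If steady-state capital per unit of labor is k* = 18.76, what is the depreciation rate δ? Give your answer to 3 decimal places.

In steady state, investment equals break-even investment: s·k^α = (n + δ)·k.
So s / (n + δ) = (k*)^(1−α) = 18.76^0.53 = 4.7295.
Therefore n + δ = s / 4.7295 = 0.35 / 4.7295 = 0.0740, so δ = 0.0740 − 0.020 = 0.0540.

δ ≈ 0.054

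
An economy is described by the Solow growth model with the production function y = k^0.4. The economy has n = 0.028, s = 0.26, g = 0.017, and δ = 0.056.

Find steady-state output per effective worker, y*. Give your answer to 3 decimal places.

y* ≈ 1.878

At the steady state, Δk = 0, so s·k^α = (n + g + δ)·k.
Rearranging, k^(1−α) = s / (n + g + δ).
k^0.6 = 0.26 / (0.028 + 0.017 + 0.056) = 0.26 / 0.101 = 2.5743
k* = 2.5743^(1/0.6) ≈ 4.8354
y* = (k*)^α = 4.8354^0.4 ≈ 1.8783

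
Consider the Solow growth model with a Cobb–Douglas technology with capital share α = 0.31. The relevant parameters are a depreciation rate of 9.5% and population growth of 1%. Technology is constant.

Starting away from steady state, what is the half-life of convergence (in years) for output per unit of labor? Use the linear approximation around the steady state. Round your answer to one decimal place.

Near the steady state the convergence rate is λ = (1 − α)(n + δ).
λ = (1 − 0.31) × 0.105 = 0.69 × 0.105 = 0.07245
Half-life = ln 2 / λ = 0.6931 / 0.07245 ≈ 9.57 years

t_½ ≈ 9.6 years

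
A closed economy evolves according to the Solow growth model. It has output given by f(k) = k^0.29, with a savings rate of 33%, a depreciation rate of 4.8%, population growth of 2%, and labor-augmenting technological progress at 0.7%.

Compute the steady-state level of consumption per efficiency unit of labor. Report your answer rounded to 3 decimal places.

Steady state requires s·f(k) = (n + g + δ)·k, i.e. s·k^α = (n + g + δ)·k.
Rearranging, k^(1−α) = s / (n + g + δ).
k^0.71 = 0.33 / (0.020 + 0.007 + 0.048) = 0.33 / 0.075 = 4.4000
k* = 4.4000^(1/0.71) ≈ 8.0588
y* = (k*)^α = 8.0588^0.29 ≈ 1.8315
c* = (1 − s)·y* = (1 − 0.33) × 1.8315 ≈ 1.2271

c* ≈ 1.227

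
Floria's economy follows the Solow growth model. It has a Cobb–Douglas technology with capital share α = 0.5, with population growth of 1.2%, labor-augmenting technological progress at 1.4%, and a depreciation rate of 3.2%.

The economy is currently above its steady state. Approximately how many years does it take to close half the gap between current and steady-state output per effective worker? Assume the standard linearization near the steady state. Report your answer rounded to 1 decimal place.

Near the steady state the convergence rate is λ = (1 − α)(n + g + δ).
λ = (1 − 0.5) × 0.058 = 0.5 × 0.058 = 0.0290
Half-life = ln 2 / λ = 0.6931 / 0.0290 ≈ 23.90 years

about 23.9 years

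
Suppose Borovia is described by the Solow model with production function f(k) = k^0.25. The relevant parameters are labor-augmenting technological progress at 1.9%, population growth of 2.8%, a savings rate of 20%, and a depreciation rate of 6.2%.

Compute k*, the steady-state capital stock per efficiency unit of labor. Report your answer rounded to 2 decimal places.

k* ≈ 2.25

Steady state requires s·f(k) = (n + g + δ)·k, i.e. s·k^α = (n + g + δ)·k.
Rearranging, k^(1−α) = s / (n + g + δ).
k^0.75 = 0.20 / (0.028 + 0.019 + 0.062) = 0.20 / 0.109 = 1.8349
k* = 1.8349^(1/0.75) ≈ 2.2464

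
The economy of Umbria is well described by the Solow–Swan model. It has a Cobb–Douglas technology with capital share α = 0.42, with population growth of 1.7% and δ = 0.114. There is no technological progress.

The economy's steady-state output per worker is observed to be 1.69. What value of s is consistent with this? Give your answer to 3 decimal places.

In steady state, investment equals break-even investment: s·k^α = (n + δ)·k.
Since y* = [s/(n + δ)]^(α/(1−α)), we have s/(n + δ) = (y*)^((1−α)/α) = 1.69^1.381 = 2.0640.
Therefore s = 2.0640 × (n + δ) = 2.0640 × 0.131 = 0.2704.

s ≈ 0.270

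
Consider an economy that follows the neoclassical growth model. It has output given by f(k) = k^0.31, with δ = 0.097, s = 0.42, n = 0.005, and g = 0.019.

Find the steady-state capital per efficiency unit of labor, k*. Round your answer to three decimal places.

In steady state, investment equals break-even investment: s·k^α = (n + g + δ)·k.
Dividing both sides by k: k^(1−α) = s / (n + g + δ).
k^0.69 = 0.42 / (0.005 + 0.019 + 0.097) = 0.42 / 0.121 = 3.4711
k* = 3.4711^(1/0.69) ≈ 6.0714

k* ≈ 6.071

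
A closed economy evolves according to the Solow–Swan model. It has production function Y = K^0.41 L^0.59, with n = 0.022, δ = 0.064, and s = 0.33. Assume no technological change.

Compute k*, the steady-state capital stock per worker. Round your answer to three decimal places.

k* ≈ 9.769

In steady state, investment equals break-even investment: s·k^α = (n + δ)·k.
Rearranging, k^(1−α) = s / (n + δ).
k^0.59 = 0.33 / (0.022 + 0.064) = 0.33 / 0.086 = 3.8372
k* = 3.8372^(1/0.59) ≈ 9.7691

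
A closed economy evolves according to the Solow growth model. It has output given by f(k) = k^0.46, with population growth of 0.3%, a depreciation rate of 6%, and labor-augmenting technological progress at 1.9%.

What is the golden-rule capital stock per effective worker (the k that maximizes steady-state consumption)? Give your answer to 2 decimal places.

The golden rule sets f'(k) = n + g + δ, i.e. α·k^(α−1) = n + g + δ.
So k^(1−α) = α / (n + g + δ) = 0.46 / 0.082 = 5.6098.
k_gold = 5.6098^(1/0.54) ≈ 24.3747

k_gold ≈ 24.37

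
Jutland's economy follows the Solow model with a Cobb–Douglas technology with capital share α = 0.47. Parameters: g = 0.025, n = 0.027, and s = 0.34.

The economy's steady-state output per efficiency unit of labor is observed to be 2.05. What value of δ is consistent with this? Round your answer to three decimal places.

δ ≈ 0.099

In steady state, investment equals break-even investment: s·k^α = (n + g + δ)·k.
Since y* = [s/(n + g + δ)]^(α/(1−α)), we have s/(n + g + δ) = (y*)^((1−α)/α) = 2.05^1.1277 = 2.2468.
Therefore n + g + δ = s / 2.2468 = 0.34 / 2.2468 = 0.1513, so δ = 0.1513 − 0.052 = 0.0993.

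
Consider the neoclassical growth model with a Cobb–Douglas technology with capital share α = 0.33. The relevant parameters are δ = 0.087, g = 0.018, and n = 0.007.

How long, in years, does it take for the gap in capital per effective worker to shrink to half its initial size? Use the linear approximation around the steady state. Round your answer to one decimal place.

about 9.2 years

Near the steady state the convergence rate is λ = (1 − α)(n + g + δ).
λ = (1 − 0.33) × 0.112 = 0.67 × 0.112 = 0.07504
Half-life = ln 2 / λ = 0.6931 / 0.07504 ≈ 9.24 years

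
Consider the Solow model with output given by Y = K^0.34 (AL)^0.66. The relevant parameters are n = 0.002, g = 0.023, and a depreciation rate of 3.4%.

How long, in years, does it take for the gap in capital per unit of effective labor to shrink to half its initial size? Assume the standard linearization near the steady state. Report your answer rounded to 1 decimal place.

Near the steady state the convergence rate is λ = (1 − α)(n + g + δ).
λ = (1 − 0.34) × 0.059 = 0.66 × 0.059 = 0.03894
Half-life = ln 2 / λ = 0.6931 / 0.03894 ≈ 17.80 years

t_½ ≈ 17.8 years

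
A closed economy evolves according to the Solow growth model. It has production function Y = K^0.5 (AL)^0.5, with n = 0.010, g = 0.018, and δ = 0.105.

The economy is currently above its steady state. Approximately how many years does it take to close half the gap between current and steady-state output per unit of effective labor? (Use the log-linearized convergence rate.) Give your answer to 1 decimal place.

Near the steady state the convergence rate is λ = (1 − α)(n + g + δ).
λ = (1 − 0.5) × 0.133 = 0.5 × 0.133 = 0.0665
Half-life = ln 2 / λ = 0.6931 / 0.0665 ≈ 10.42 years

t_½ ≈ 10.4 years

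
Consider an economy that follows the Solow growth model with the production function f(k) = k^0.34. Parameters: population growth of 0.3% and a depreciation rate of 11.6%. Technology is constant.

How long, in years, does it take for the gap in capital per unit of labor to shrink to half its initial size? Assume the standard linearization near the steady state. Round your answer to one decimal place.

Near the steady state the convergence rate is λ = (1 − α)(n + δ).
λ = (1 − 0.34) × 0.119 = 0.66 × 0.119 = 0.07854
Half-life = ln 2 / λ = 0.6931 / 0.07854 ≈ 8.82 years

t_½ ≈ 8.8 years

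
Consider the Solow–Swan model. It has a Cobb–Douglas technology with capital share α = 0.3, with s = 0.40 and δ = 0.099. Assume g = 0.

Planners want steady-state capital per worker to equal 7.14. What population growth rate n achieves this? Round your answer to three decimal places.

n ≈ 0.002

Steady state requires s·f(k) = (n + δ)·k, i.e. s·k^α = (n + δ)·k.
So s / (n + δ) = (k*)^(1−α) = 7.14^0.7 = 3.9590.
Therefore n + δ = s / 3.9590 = 0.40 / 3.9590 = 0.1010, so n = 0.1010 − 0.099 = 0.0020.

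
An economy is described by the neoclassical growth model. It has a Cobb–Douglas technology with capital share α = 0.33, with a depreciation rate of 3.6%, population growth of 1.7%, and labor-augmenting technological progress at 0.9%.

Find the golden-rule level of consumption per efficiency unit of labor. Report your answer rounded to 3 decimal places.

c_gold ≈ 1.527

At the golden rule, f'(k) = n + g + δ, so α·k^(α−1) = n + g + δ and k_gold = (α/(n + g + δ))^(1/(1−α)).
k_gold = (0.33/0.062)^(1/0.67) = 5.3226^1.4925 ≈ 12.1266
c_gold = f(k_gold) − (n + g + δ)·k_gold = 2.2784 − 0.062×12.1266 ≈ 1.5266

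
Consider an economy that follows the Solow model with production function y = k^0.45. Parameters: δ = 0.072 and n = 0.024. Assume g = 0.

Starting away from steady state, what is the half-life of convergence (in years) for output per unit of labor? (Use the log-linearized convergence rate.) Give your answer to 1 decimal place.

Near the steady state the convergence rate is λ = (1 − α)(n + δ).
λ = (1 − 0.45) × 0.096 = 0.55 × 0.096 = 0.0528
Half-life = ln 2 / λ = 0.6931 / 0.0528 ≈ 13.13 years

half-life ≈ 13.1 years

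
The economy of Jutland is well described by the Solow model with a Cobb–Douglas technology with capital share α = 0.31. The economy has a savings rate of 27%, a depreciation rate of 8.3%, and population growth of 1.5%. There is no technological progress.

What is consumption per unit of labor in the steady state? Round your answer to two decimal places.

Steady state requires s·f(k) = (n + δ)·k, i.e. s·k^α = (n + δ)·k.
Rearranging, k^(1−α) = s / (n + δ).
k^0.69 = 0.27 / (0.015 + 0.083) = 0.27 / 0.098 = 2.7551
k* = 2.7551^(1/0.69) ≈ 4.3439
y* = (k*)^α = 4.3439^0.31 ≈ 1.5767
c* = (1 − s)·y* = (1 − 0.27) × 1.5767 ≈ 1.1510

c* ≈ 1.15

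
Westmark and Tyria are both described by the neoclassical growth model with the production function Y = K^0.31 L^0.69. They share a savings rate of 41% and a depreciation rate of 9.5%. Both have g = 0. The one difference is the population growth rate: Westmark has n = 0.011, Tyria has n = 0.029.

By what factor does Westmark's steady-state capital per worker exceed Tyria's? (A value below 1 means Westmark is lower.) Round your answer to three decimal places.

ratio ≈ 1.255

Steady-state k* = [s/(n + δ)]^(1/(1−α)), so the ratio is [ (s_W/(n + δ)_W) / (s_T/(n + δ)_T) ]^1.4493.
s_W/(n + δ)_W = 0.41/0.106 = 3.8679; s_T/(n + δ)_T = 0.41/0.124 = 3.3065.
Ratio = (3.8679/3.3065)^1.4493 = 1.1698^1.4493 ≈ 1.2552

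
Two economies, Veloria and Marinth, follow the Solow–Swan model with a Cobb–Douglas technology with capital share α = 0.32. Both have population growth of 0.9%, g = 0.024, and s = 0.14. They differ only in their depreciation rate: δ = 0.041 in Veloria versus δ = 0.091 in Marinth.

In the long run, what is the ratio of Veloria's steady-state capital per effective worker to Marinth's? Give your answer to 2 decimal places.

k*_V / k*_M ≈ 2.14

Steady-state k* = [s/(n + g + δ)]^(1/(1−α)), so the ratio is [ (s_V/(n + g + δ)_V) / (s_M/(n + g + δ)_M) ]^1.4706.
s_V/(n + g + δ)_V = 0.14/0.074 = 1.8919; s_M/(n + g + δ)_M = 0.14/0.124 = 1.1290.
Ratio = (1.8919/1.1290)^1.4706 = 1.6757^1.4706 ≈ 2.1365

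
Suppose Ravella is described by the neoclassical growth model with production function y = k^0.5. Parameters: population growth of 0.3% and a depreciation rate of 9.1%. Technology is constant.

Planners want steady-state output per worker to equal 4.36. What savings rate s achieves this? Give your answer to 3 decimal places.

s ≈ 0.410

In steady state, investment equals break-even investment: s·k^α = (n + δ)·k.
Since y* = [s/(n + δ)]^(α/(1−α)), we have s/(n + δ) = (y*)^((1−α)/α) = 4.36^1 = 4.3600.
Therefore s = 4.3600 × (n + δ) = 4.3600 × 0.094 = 0.4098.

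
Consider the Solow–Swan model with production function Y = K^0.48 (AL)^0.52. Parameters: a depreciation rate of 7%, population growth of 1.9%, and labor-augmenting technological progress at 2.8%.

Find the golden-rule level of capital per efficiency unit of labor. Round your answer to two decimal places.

k_gold ≈ 15.10

The golden rule sets f'(k) = n + g + δ, i.e. α·k^(α−1) = n + g + δ.
So k^(1−α) = α / (n + g + δ) = 0.48 / 0.117 = 4.1026.
k_gold = 4.1026^(1/0.52) ≈ 15.0994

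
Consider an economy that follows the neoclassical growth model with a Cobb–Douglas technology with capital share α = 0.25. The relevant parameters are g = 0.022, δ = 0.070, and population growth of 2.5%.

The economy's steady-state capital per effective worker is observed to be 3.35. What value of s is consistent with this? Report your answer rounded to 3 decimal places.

In steady state, investment equals break-even investment: s·k^α = (n + g + δ)·k.
So s / (n + g + δ) = (k*)^(1−α) = 3.35^0.75 = 2.4762.
Therefore s = 2.4762 × (n + g + δ) = 2.4762 × 0.117 = 0.2897.

s ≈ 0.290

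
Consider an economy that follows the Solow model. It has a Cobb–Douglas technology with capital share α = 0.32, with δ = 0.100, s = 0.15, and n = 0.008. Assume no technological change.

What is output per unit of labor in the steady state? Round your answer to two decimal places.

Steady state requires s·f(k) = (n + δ)·k, i.e. s·k^α = (n + δ)·k.
Dividing both sides by k: k^(1−α) = s / (n + δ).
k^0.68 = 0.15 / (0.008 + 0.100) = 0.15 / 0.108 = 1.3889
k* = 1.3889^(1/0.68) ≈ 1.6211
y* = (k*)^α = 1.6211^0.32 ≈ 1.1672

y* = 1.17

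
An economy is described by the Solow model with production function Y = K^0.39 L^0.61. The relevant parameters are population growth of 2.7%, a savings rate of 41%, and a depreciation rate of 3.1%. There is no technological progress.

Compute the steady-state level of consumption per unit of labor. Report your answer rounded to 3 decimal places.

c* = 2.060

In steady state, investment equals break-even investment: s·k^α = (n + δ)·k.
Dividing both sides by k: k^(1−α) = s / (n + δ).
k^0.61 = 0.41 / (0.027 + 0.031) = 0.41 / 0.058 = 7.0690
k* = 7.0690^(1/0.61) ≈ 24.6826
y* = (k*)^α = 24.6826^0.39 ≈ 3.4917
c* = (1 − s)·y* = (1 − 0.41) × 3.4917 ≈ 2.0601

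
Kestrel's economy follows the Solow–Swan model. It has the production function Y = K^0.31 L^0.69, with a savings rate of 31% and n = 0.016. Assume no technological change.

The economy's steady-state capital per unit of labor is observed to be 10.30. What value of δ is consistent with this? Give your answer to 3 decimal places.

At the steady state, Δk = 0, so s·k^α = (n + δ)·k.
So s / (n + δ) = (k*)^(1−α) = 10.30^0.69 = 4.9987.
Therefore n + δ = s / 4.9987 = 0.31 / 4.9987 = 0.0620, so δ = 0.0620 − 0.016 = 0.0460.

δ ≈ 0.046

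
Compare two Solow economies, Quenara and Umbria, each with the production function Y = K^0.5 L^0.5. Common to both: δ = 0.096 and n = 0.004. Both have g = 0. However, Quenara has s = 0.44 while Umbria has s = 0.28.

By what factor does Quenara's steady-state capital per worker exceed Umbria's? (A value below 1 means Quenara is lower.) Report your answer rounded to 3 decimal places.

k*_Q / k*_U ≈ 2.469

Steady-state k* = [s/(n + δ)]^(1/(1−α)), so the ratio is [ (s_Q/(n + δ)_Q) / (s_U/(n + δ)_U) ]^2.
s_Q/(n + δ)_Q = 0.44/0.100 = 4.4000; s_U/(n + δ)_U = 0.28/0.100 = 2.8000.
Ratio = (4.4000/2.8000)^2 = 1.5714^2 ≈ 2.4693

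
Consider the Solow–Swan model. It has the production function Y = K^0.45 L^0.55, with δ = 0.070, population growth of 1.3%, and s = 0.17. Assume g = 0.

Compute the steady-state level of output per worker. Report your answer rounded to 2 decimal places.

Steady state requires s·f(k) = (n + δ)·k, i.e. s·k^α = (n + δ)·k.
Rearranging, k^(1−α) = s / (n + δ).
k^0.55 = 0.17 / (0.013 + 0.070) = 0.17 / 0.083 = 2.0482
k* = 2.0482^(1/0.55) ≈ 3.6824
y* = (k*)^α = 3.6824^0.45 ≈ 1.7979

y* ≈ 1.80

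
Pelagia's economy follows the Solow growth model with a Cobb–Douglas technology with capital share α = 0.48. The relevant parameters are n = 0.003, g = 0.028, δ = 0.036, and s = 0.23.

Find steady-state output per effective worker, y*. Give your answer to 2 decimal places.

At the steady state, Δk = 0, so s·k^α = (n + g + δ)·k.
Dividing both sides by k: k^(1−α) = s / (n + g + δ).
k^0.52 = 0.23 / (0.003 + 0.028 + 0.036) = 0.23 / 0.067 = 3.4328
k* = 3.4328^(1/0.52) ≈ 10.7175
y* = (k*)^α = 10.7175^0.48 ≈ 3.1221

y* = 3.12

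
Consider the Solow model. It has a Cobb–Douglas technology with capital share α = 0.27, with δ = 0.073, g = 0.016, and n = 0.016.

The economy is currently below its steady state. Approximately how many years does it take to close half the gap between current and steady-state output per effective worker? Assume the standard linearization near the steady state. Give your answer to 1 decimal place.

Near the steady state the convergence rate is λ = (1 − α)(n + g + δ).
λ = (1 − 0.27) × 0.105 = 0.73 × 0.105 = 0.07665
Half-life = ln 2 / λ = 0.6931 / 0.07665 ≈ 9.04 years

about 9.0 years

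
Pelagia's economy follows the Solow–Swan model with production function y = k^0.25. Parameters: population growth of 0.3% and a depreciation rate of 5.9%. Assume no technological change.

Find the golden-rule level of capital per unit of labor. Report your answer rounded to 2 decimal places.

k_gold ≈ 6.42

The golden rule sets f'(k) = n + δ, i.e. α·k^(α−1) = n + δ.
So k^(1−α) = α / (n + δ) = 0.25 / 0.062 = 4.0323.
k_gold = 4.0323^(1/0.75) ≈ 6.4181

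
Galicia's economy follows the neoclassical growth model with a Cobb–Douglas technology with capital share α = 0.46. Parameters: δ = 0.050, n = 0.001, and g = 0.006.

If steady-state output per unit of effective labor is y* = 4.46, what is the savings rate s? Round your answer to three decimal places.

s ≈ 0.330

In steady state, investment equals break-even investment: s·k^α = (n + g + δ)·k.
Since y* = [s/(n + g + δ)]^(α/(1−α)), we have s/(n + g + δ) = (y*)^((1−α)/α) = 4.46^1.1739 = 5.7843.
Therefore s = 5.7843 × (n + g + δ) = 5.7843 × 0.057 = 0.3297.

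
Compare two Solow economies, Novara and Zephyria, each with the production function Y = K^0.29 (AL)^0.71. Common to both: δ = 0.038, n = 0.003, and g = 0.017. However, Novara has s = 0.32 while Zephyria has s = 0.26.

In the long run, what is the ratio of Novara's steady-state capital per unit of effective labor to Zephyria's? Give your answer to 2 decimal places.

ratio ≈ 1.34

Steady-state k* = [s/(n + g + δ)]^(1/(1−α)), so the ratio is [ (s_N/(n + g + δ)_N) / (s_Z/(n + g + δ)_Z) ]^1.4085.
s_N/(n + g + δ)_N = 0.32/0.058 = 5.5172; s_Z/(n + g + δ)_Z = 0.26/0.058 = 4.4828.
Ratio = (5.5172/4.4828)^1.4085 = 1.2307^1.4085 ≈ 1.3396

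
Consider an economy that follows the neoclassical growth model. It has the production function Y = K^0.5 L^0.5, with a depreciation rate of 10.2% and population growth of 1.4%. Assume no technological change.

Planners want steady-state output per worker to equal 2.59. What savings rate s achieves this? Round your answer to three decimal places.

s ≈ 0.300

In steady state, investment equals break-even investment: s·k^α = (n + δ)·k.
Since y* = [s/(n + δ)]^(α/(1−α)), we have s/(n + δ) = (y*)^((1−α)/α) = 2.59^1 = 2.5900.
Therefore s = 2.5900 × (n + δ) = 2.5900 × 0.116 = 0.3004.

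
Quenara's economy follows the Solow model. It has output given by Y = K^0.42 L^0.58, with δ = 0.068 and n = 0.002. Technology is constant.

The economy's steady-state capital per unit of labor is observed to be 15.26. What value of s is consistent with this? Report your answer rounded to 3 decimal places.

In steady state, investment equals break-even investment: s·k^α = (n + δ)·k.
So s / (n + δ) = (k*)^(1−α) = 15.26^0.58 = 4.8580.
Therefore s = 4.8580 × (n + δ) = 4.8580 × 0.070 = 0.3401.

s ≈ 0.340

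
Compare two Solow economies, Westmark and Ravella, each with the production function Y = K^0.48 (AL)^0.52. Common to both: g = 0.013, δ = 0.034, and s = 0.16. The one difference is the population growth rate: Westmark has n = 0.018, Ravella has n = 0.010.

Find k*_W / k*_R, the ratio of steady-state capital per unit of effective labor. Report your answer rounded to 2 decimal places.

Steady-state k* = [s/(n + g + δ)]^(1/(1−α)), so the ratio is [ (s_W/(n + g + δ)_W) / (s_R/(n + g + δ)_R) ]^1.9231.
s_W/(n + g + δ)_W = 0.16/0.065 = 2.4615; s_R/(n + g + δ)_R = 0.16/0.057 = 2.8070.
Ratio = (2.4615/2.8070)^1.9231 = 0.8769^1.9231 ≈ 0.7768

ratio ≈ 0.78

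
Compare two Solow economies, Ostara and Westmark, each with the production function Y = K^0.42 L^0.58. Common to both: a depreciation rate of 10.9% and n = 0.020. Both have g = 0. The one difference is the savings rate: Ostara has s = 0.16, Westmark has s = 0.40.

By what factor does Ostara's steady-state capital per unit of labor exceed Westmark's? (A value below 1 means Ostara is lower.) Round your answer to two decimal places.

k*_O / k*_W ≈ 0.21

Steady-state k* = [s/(n + δ)]^(1/(1−α)), so the ratio is [ (s_O/(n + δ)_O) / (s_W/(n + δ)_W) ]^1.7241.
s_O/(n + δ)_O = 0.16/0.129 = 1.2403; s_W/(n + δ)_W = 0.40/0.129 = 3.1008.
Ratio = (1.2403/3.1008)^1.7241 = 0.4000^1.7241 ≈ 0.2060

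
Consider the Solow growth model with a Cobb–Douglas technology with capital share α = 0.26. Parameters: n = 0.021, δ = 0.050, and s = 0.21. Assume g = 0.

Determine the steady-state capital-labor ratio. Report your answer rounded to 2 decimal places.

k* = 4.33

At the steady state, Δk = 0, so s·k^α = (n + δ)·k.
Dividing both sides by k: k^(1−α) = s / (n + δ).
k^0.74 = 0.21 / (0.021 + 0.050) = 0.21 / 0.071 = 2.9577
k* = 2.9577^(1/0.74) ≈ 4.3294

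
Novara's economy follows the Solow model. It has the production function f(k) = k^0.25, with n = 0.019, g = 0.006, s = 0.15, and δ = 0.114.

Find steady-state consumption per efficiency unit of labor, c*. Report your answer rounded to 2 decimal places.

c* ≈ 0.87

Steady state requires s·f(k) = (n + g + δ)·k, i.e. s·k^α = (n + g + δ)·k.
Rearranging, k^(1−α) = s / (n + g + δ).
k^0.75 = 0.15 / (0.019 + 0.006 + 0.114) = 0.15 / 0.139 = 1.0791
k* = 1.0791^(1/0.75) ≈ 1.1068
y* = (k*)^α = 1.1068^0.25 ≈ 1.0257
c* = (1 − s)·y* = (1 − 0.15) × 1.0257 ≈ 0.8718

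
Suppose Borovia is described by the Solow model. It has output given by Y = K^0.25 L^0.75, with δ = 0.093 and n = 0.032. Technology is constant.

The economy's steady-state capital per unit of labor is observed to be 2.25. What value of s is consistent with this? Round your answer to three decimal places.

s ≈ 0.230

In steady state, investment equals break-even investment: s·k^α = (n + δ)·k.
So s / (n + δ) = (k*)^(1−α) = 2.25^0.75 = 1.8371.
Therefore s = 1.8371 × (n + δ) = 1.8371 × 0.125 = 0.2296.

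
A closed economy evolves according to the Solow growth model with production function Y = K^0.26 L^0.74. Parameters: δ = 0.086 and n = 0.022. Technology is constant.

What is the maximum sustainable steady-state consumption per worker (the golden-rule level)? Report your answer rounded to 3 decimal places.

At the golden rule, f'(k) = n + δ, so α·k^(α−1) = n + δ and k_gold = (α/(n + δ))^(1/(1−α)).
k_gold = (0.26/0.108)^(1/0.74) = 2.4074^1.3514 ≈ 3.2781
c_gold = f(k_gold) − (n + δ)·k_gold = 1.3616 − 0.108×3.2781 ≈ 1.0076

c_gold ≈ 1.008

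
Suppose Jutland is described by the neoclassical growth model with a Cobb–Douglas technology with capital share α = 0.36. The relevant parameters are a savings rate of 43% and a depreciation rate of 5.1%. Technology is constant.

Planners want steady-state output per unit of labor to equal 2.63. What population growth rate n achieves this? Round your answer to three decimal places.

n ≈ 0.026

Steady state requires s·f(k) = (n + δ)·k, i.e. s·k^α = (n + δ)·k.
Since y* = [s/(n + δ)]^(α/(1−α)), we have s/(n + δ) = (y*)^((1−α)/α) = 2.63^1.7778 = 5.5795.
Therefore n + δ = s / 5.5795 = 0.43 / 5.5795 = 0.0771, so n = 0.0771 − 0.051 = 0.0261.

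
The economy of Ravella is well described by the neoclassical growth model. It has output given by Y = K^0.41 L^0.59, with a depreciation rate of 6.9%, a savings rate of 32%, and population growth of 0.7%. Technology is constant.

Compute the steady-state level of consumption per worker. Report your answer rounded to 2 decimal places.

c* ≈ 1.85

At the steady state, Δk = 0, so s·k^α = (n + δ)·k.
Rearranging, k^(1−α) = s / (n + δ).
k^0.59 = 0.32 / (0.007 + 0.069) = 0.32 / 0.076 = 4.2105
k* = 4.2105^(1/0.59) ≈ 11.4339
y* = (k*)^α = 11.4339^0.41 ≈ 2.7156
c* = (1 − s)·y* = (1 − 0.32) × 2.7156 ≈ 1.8466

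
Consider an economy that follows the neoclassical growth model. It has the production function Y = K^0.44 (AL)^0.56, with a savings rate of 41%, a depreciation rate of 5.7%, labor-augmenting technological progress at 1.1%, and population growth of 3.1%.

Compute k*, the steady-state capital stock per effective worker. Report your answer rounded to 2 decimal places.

k* ≈ 12.65

In steady state, investment equals break-even investment: s·k^α = (n + g + δ)·k.
Dividing both sides by k: k^(1−α) = s / (n + g + δ).
k^0.56 = 0.41 / (0.031 + 0.011 + 0.057) = 0.41 / 0.099 = 4.1414
k* = 4.1414^(1/0.56) ≈ 12.6488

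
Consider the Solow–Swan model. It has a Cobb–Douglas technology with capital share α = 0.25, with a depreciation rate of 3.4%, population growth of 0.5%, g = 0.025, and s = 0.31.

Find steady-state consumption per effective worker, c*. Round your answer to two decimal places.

c* = 1.17

Steady state requires s·f(k) = (n + g + δ)·k, i.e. s·k^α = (n + g + δ)·k.
Rearranging, k^(1−α) = s / (n + g + δ).
k^0.75 = 0.31 / (0.005 + 0.025 + 0.034) = 0.31 / 0.064 = 4.8438
k* = 4.8438^(1/0.75) ≈ 8.1956
y* = (k*)^α = 8.1956^0.25 ≈ 1.6920
c* = (1 − s)·y* = (1 − 0.31) × 1.6920 ≈ 1.1675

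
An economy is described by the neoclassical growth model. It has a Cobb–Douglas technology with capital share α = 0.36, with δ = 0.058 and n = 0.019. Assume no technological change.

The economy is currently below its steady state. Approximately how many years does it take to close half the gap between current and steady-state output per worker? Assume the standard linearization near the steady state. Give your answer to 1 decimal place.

half-life ≈ 14.1 years

Near the steady state the convergence rate is λ = (1 − α)(n + δ).
λ = (1 − 0.36) × 0.077 = 0.64 × 0.077 = 0.04928
Half-life = ln 2 / λ = 0.6931 / 0.04928 ≈ 14.06 years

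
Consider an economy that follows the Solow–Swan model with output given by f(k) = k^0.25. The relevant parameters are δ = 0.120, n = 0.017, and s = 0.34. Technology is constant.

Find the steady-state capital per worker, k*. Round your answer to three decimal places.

k* = 3.360

In steady state, investment equals break-even investment: s·k^α = (n + δ)·k.
Rearranging, k^(1−α) = s / (n + δ).
k^0.75 = 0.34 / (0.017 + 0.120) = 0.34 / 0.137 = 2.4818
k* = 2.4818^(1/0.75) ≈ 3.3601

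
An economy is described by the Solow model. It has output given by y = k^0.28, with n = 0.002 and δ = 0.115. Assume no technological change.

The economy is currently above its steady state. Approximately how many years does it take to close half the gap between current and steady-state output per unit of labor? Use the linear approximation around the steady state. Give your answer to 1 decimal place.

about 8.2 years

Near the steady state the convergence rate is λ = (1 − α)(n + δ).
λ = (1 − 0.28) × 0.117 = 0.72 × 0.117 = 0.08424
Half-life = ln 2 / λ = 0.6931 / 0.08424 ≈ 8.23 years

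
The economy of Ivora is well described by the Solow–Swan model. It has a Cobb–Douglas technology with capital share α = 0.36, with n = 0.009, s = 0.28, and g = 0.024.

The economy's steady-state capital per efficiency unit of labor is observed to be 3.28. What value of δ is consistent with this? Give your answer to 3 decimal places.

At the steady state, Δk = 0, so s·k^α = (n + g + δ)·k.
So s / (n + g + δ) = (k*)^(1−α) = 3.28^0.64 = 2.1387.
Therefore n + g + δ = s / 2.1387 = 0.28 / 2.1387 = 0.1309, so δ = 0.1309 − 0.033 = 0.0979.

δ ≈ 0.098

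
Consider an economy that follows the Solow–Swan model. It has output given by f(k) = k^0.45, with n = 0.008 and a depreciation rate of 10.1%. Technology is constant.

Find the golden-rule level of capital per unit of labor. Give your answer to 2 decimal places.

k_gold ≈ 13.17

The golden rule sets f'(k) = n + δ, i.e. α·k^(α−1) = n + δ.
So k^(1−α) = α / (n + δ) = 0.45 / 0.109 = 4.1284.
k_gold = 4.1284^(1/0.55) ≈ 13.1705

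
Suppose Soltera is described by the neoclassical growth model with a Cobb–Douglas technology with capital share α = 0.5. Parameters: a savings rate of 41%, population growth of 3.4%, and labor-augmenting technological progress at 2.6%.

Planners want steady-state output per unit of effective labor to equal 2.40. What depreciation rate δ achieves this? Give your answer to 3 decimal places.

At the steady state, Δk = 0, so s·k^α = (n + g + δ)·k.
Since y* = [s/(n + g + δ)]^(α/(1−α)), we have s/(n + g + δ) = (y*)^((1−α)/α) = 2.40^1 = 2.4000.
Therefore n + g + δ = s / 2.4000 = 0.41 / 2.4000 = 0.1708, so δ = 0.1708 − 0.060 = 0.1108.

δ ≈ 0.111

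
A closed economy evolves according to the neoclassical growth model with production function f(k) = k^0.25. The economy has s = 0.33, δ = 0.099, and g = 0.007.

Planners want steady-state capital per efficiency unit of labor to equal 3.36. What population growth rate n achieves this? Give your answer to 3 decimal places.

n ≈ 0.027

At the steady state, Δk = 0, so s·k^α = (n + g + δ)·k.
So s / (n + g + δ) = (k*)^(1−α) = 3.36^0.75 = 2.4817.
Therefore n + g + δ = s / 2.4817 = 0.33 / 2.4817 = 0.1330, so n = 0.1330 − 0.106 = 0.0270.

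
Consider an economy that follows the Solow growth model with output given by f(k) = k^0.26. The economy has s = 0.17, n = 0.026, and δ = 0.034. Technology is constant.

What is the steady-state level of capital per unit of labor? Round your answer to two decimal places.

k* ≈ 4.09

Steady state requires s·f(k) = (n + δ)·k, i.e. s·k^α = (n + δ)·k.
Rearranging, k^(1−α) = s / (n + δ).
k^0.74 = 0.17 / (0.026 + 0.034) = 0.17 / 0.060 = 2.8333
k* = 2.8333^(1/0.74) ≈ 4.0851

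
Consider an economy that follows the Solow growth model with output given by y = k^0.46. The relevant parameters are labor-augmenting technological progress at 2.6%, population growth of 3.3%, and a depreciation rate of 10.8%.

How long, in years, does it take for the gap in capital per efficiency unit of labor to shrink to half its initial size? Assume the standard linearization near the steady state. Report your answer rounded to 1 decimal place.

t_½ ≈ 7.7 years

Near the steady state the convergence rate is λ = (1 − α)(n + g + δ).
λ = (1 − 0.46) × 0.167 = 0.54 × 0.167 = 0.09018
Half-life = ln 2 / λ = 0.6931 / 0.09018 ≈ 7.69 years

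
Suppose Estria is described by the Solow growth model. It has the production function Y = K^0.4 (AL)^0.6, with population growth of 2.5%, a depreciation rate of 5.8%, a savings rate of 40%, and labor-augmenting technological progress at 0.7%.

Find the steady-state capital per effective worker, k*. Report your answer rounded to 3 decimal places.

k* ≈ 12.014

In steady state, investment equals break-even investment: s·k^α = (n + g + δ)·k.
Dividing both sides by k: k^(1−α) = s / (n + g + δ).
k^0.6 = 0.40 / (0.025 + 0.007 + 0.058) = 0.40 / 0.090 = 4.4444
k* = 4.4444^(1/0.6) ≈ 12.0140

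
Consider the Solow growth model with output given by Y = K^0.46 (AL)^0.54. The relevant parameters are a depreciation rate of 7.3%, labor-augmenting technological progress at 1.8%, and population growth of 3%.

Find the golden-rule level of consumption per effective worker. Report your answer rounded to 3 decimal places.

c_gold ≈ 1.684

At the golden rule, f'(k) = n + g + δ, so α·k^(α−1) = n + g + δ and k_gold = (α/(n + g + δ))^(1/(1−α)).
k_gold = (0.46/0.121)^(1/0.54) = 3.8017^1.8519 ≈ 11.8594
c_gold = f(k_gold) − (n + g + δ)·k_gold = 3.1194 − 0.121×11.8594 ≈ 1.6844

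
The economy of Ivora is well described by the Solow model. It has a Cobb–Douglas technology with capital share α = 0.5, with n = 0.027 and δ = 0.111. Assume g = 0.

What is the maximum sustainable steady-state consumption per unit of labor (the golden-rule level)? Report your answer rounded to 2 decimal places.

c_gold ≈ 1.81

At the golden rule, f'(k) = n + δ, so α·k^(α−1) = n + δ and k_gold = (α/(n + δ))^(1/(1−α)).
k_gold = (0.5/0.138)^(1/0.5) = 3.6232^2 ≈ 13.1276
c_gold = f(k_gold) − (n + δ)·k_gold = 3.6232 − 0.138×13.1276 ≈ 1.8116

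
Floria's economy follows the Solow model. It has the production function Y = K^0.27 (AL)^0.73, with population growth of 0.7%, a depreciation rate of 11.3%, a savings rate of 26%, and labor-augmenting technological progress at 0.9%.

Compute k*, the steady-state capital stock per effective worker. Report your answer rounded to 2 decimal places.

In steady state, investment equals break-even investment: s·k^α = (n + g + δ)·k.
Dividing both sides by k: k^(1−α) = s / (n + g + δ).
k^0.73 = 0.26 / (0.007 + 0.009 + 0.113) = 0.26 / 0.129 = 2.0155
k* = 2.0155^(1/0.73) ≈ 2.6119

k* ≈ 2.61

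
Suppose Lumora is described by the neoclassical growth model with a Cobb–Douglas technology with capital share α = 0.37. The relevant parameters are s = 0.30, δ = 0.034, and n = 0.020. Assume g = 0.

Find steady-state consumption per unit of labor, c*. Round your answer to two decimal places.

In steady state, investment equals break-even investment: s·k^α = (n + δ)·k.
Rearranging, k^(1−α) = s / (n + δ).
k^0.63 = 0.30 / (0.020 + 0.034) = 0.30 / 0.054 = 5.5556
k* = 5.5556^(1/0.63) ≈ 15.2094
y* = (k*)^α = 15.2094^0.37 ≈ 2.7377
c* = (1 − s)·y* = (1 − 0.30) × 2.7377 ≈ 1.9164

c* ≈ 1.92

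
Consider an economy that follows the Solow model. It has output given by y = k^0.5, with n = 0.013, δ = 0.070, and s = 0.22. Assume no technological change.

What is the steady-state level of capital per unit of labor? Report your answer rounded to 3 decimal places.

k* ≈ 7.026

Steady state requires s·f(k) = (n + δ)·k, i.e. s·k^α = (n + δ)·k.
Rearranging, k^(1−α) = s / (n + δ).
k^0.5 = 0.22 / (0.013 + 0.070) = 0.22 / 0.083 = 2.6506
k* = 2.6506^(1/0.5) ≈ 7.0257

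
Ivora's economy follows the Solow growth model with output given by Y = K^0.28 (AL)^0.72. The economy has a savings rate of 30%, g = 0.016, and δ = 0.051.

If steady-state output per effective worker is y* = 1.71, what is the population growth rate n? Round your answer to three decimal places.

In steady state, investment equals break-even investment: s·k^α = (n + g + δ)·k.
Since y* = [s/(n + g + δ)]^(α/(1−α)), we have s/(n + g + δ) = (y*)^((1−α)/α) = 1.71^2.5714 = 3.9731.
Therefore n + g + δ = s / 3.9731 = 0.30 / 3.9731 = 0.0755, so n = 0.0755 − 0.067 = 0.0085.

n ≈ 0.009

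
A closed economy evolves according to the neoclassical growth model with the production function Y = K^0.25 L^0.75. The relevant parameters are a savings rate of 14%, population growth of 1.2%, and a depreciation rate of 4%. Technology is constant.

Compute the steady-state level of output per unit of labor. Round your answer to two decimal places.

Steady state requires s·f(k) = (n + δ)·k, i.e. s·k^α = (n + δ)·k.
Dividing both sides by k: k^(1−α) = s / (n + δ).
k^0.75 = 0.14 / (0.012 + 0.040) = 0.14 / 0.052 = 2.6923
k* = 2.6923^(1/0.75) ≈ 3.7454
y* = (k*)^α = 3.7454^0.25 ≈ 1.3912

y* ≈ 1.39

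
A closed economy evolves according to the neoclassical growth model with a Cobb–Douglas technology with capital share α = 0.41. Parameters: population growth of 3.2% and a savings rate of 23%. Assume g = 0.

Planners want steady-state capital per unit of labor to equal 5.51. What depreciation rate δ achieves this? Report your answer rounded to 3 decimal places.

At the steady state, Δk = 0, so s·k^α = (n + δ)·k.
So s / (n + δ) = (k*)^(1−α) = 5.51^0.59 = 2.7370.
Therefore n + δ = s / 2.7370 = 0.23 / 2.7370 = 0.0840, so δ = 0.0840 − 0.032 = 0.0520.

δ ≈ 0.052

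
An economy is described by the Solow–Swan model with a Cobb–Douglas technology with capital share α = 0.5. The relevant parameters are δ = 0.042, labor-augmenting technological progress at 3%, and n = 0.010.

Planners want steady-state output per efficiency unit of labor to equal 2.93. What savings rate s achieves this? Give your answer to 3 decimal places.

s ≈ 0.240

Steady state requires s·f(k) = (n + g + δ)·k, i.e. s·k^α = (n + g + δ)·k.
Since y* = [s/(n + g + δ)]^(α/(1−α)), we have s/(n + g + δ) = (y*)^((1−α)/α) = 2.93^1 = 2.9300.
Therefore s = 2.9300 × (n + g + δ) = 2.9300 × 0.082 = 0.2403.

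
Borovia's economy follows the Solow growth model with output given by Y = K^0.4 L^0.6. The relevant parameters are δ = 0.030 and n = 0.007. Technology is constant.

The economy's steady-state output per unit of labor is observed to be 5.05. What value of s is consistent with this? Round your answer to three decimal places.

Steady state requires s·f(k) = (n + δ)·k, i.e. s·k^α = (n + δ)·k.
Since y* = [s/(n + δ)]^(α/(1−α)), we have s/(n + δ) = (y*)^((1−α)/α) = 5.05^1.5 = 11.3485.
Therefore s = 11.3485 × (n + δ) = 11.3485 × 0.037 = 0.4199.

s ≈ 0.420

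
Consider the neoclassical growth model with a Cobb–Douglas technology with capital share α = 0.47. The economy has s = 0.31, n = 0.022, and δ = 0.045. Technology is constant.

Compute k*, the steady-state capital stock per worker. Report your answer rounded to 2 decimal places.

k* = 18.00

Steady state requires s·f(k) = (n + δ)·k, i.e. s·k^α = (n + δ)·k.
Rearranging, k^(1−α) = s / (n + δ).
k^0.53 = 0.31 / (0.022 + 0.045) = 0.31 / 0.067 = 4.6269
k* = 4.6269^(1/0.53) ≈ 17.9997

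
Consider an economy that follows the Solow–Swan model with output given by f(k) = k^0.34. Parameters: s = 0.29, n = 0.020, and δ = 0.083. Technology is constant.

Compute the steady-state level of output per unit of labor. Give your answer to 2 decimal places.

At the steady state, Δk = 0, so s·k^α = (n + δ)·k.
Dividing both sides by k: k^(1−α) = s / (n + δ).
k^0.66 = 0.29 / (0.020 + 0.083) = 0.29 / 0.103 = 2.8155
k* = 2.8155^(1/0.66) ≈ 4.7989
y* = (k*)^α = 4.7989^0.34 ≈ 1.7045

y* = 1.70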